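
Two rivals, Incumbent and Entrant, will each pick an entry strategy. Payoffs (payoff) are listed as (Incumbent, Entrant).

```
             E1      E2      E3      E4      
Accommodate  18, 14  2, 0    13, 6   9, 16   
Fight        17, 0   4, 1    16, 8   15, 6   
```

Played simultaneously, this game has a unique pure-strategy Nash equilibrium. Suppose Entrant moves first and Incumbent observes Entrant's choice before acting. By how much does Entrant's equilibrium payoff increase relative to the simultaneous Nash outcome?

Work backward from Incumbent's decision.
- E1 → Incumbent plays Accommodate (best of 18, 17); Entrant gets 14.
- E2 → Incumbent plays Fight (best of 2, 4); Entrant gets 1.
- E3 → Incumbent plays Fight (best of 13, 16); Entrant gets 8.
- E4 → Incumbent plays Fight (best of 9, 15); Entrant gets 6.
Among 14, 1, 8, 6, the best is 14 at E1. Subgame-perfect outcome: (Accommodate, E1) with payoffs (18, 14).
Under simultaneous play:
Incumbent's best replies: E1→Accommodate; E2→Fight; E3→Fight; E4→Fight.
Entrant's best replies: Accommodate→E4; Fight→E3.
The unique mutual best reply is (Fight, E3), giving (16, 8).
Entrant's commitment gain: 14 − 8 = 6.

6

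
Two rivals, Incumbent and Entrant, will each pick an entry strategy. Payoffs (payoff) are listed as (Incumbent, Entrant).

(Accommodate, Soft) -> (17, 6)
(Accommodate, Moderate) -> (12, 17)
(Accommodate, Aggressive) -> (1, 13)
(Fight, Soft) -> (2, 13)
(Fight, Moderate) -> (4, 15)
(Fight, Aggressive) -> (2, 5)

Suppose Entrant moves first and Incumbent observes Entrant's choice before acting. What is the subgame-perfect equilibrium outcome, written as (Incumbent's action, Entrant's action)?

(Accommodate, Moderate)

Work backward from Incumbent's decision.
- Soft: BR = Accommodate, leader payoff 6.
- Moderate: BR = Accommodate, leader payoff 17.
- Aggressive: BR = Fight, leader payoff 5.
Among 6, 17, 5, the best is 17 at Moderate. Subgame-perfect outcome: (Accommodate, Moderate) with payoffs (12, 17).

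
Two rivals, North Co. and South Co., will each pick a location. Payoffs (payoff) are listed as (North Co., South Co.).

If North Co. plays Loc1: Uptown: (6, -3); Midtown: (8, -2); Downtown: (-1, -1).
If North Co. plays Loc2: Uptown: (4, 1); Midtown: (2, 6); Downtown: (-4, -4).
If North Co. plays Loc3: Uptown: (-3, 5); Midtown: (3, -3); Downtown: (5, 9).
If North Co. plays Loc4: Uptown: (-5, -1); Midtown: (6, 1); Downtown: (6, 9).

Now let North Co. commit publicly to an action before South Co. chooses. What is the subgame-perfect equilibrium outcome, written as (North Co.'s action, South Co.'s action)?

(Loc4, Downtown)

Backward induction with North Co. moving first.
- Loc1: BR = Downtown, leader payoff -1.
- Loc2: BR = Midtown, leader payoff 2.
- Loc3: BR = Downtown, leader payoff 5.
- Loc4: BR = Downtown, leader payoff 6.
Maximizing over -1, 2, 5, 6, North Co. chooses Loc4. Subgame-perfect outcome: (Loc4, Downtown) with payoffs (6, 9).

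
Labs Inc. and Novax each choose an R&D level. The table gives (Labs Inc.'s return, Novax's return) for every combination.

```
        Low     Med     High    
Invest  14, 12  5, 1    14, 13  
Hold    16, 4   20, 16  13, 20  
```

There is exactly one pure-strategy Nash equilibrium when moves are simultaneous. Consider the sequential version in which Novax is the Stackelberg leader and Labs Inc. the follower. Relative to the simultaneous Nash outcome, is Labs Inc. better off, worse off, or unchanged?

Work backward from Labs Inc.'s decision.
- Low → Labs Inc. plays Hold (best of 14, 16); Novax gets 4.
- Med → Labs Inc. plays Hold (best of 5, 20); Novax gets 16.
- High → Labs Inc. plays Invest (best of 14, 13); Novax gets 13.
Among 4, 16, 13, the best is 16 at Med. Subgame-perfect outcome: (Hold, Med) with payoffs (20, 16).
For the simultaneous game, intersect best replies.
Labs Inc.'s best replies: Low→Hold; Med→Hold; High→Invest.
Novax's best replies: Invest→High; Hold→High.
The unique mutual best reply is (Invest, High), giving (14, 13).
Labs Inc. earns 20 sequentially versus 14 at the Nash outcome: better off.

better off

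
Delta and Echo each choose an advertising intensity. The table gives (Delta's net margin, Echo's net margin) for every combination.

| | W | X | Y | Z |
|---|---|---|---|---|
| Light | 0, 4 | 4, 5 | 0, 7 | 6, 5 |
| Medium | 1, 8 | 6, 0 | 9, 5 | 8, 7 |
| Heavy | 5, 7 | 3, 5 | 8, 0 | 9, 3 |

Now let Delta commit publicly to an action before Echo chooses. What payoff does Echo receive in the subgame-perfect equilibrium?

7

Solve by backward induction (Delta leads).
- Light: BR = Y, leader payoff 0.
- Medium: BR = W, leader payoff 1.
- Heavy: BR = W, leader payoff 5.
Among 0, 1, 5, the best is 5 at Heavy. Subgame-perfect outcome: (Heavy, W) with payoffs (5, 7).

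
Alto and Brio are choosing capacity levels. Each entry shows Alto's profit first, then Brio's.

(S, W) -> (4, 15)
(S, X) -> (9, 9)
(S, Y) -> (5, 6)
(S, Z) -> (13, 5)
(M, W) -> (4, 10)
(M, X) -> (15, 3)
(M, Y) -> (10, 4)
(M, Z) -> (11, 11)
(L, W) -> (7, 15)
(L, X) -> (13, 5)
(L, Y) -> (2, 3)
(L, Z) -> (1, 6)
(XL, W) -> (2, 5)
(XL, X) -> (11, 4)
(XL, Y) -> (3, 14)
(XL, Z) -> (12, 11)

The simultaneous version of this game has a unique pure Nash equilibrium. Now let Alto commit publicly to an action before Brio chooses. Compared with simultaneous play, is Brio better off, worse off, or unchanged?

Work backward from Brio's decision.
- S: BR = W, leader payoff 4.
- M: BR = Z, leader payoff 11.
- L: BR = W, leader payoff 7.
- XL: BR = Y, leader payoff 3.
Among 4, 11, 7, 3, the best is 11 at M. Subgame-perfect outcome: (M, Z) with payoffs (11, 11).
Now find the simultaneous Nash equilibrium.
Alto's best replies: W→L; X→M; Y→M; Z→S.
Brio's best replies: S→W; M→Z; L→W; XL→Y.
Only (L, W) has each player best-responding; Nash payoffs (7, 15).
Brio earns 11 sequentially versus 15 at the Nash outcome: worse off.

worse off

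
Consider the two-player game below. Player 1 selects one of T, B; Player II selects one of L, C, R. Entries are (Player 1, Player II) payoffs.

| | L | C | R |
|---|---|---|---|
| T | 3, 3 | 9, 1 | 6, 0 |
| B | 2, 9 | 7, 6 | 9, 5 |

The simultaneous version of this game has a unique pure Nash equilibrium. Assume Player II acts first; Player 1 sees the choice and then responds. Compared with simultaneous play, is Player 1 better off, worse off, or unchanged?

Backward induction with Player II moving first.
- L: BR = T, leader payoff 3.
- C: BR = T, leader payoff 1.
- R: BR = B, leader payoff 5.
Maximizing over 3, 1, 5, Player II chooses R. Subgame-perfect outcome: (B, R) with payoffs (9, 5).
Now find the simultaneous Nash equilibrium.
Player 1's best replies: L→T; C→T; R→B.
Player II's best replies: T→L; B→L.
Only (T, L) has each player best-responding; Nash payoffs (3, 3).
Player 1 earns 9 sequentially versus 3 at the Nash outcome: better off.

better off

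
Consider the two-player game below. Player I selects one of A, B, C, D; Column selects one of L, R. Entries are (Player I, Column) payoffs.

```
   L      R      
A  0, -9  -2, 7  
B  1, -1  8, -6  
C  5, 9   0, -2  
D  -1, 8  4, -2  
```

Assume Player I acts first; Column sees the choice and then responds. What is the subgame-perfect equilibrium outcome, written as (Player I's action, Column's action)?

Work backward from Column's decision.
- A → Column plays R (best of -9, 7); Player I gets -2.
- B → Column plays L (best of -1, -6); Player I gets 1.
- C → Column plays L (best of 9, -2); Player I gets 5.
- D → Column plays L (best of 8, -2); Player I gets -1.
Among -2, 1, 5, -1, the best is 5 at C. Subgame-perfect outcome: (C, L) with payoffs (5, 9).

(C, L)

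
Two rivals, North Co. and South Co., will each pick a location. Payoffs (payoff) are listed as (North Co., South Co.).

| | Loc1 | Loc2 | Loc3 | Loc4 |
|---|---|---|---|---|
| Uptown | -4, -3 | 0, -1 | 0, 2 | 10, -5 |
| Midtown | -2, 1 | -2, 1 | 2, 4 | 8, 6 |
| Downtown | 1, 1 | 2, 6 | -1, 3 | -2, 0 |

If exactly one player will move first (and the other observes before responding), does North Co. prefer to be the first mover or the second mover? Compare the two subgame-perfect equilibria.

If North Co. leads: South Co.'s best replies are Uptown→Loc3, Midtown→Loc4, Downtown→Loc2; North Co.'s induced payoffs 0, 8, 2; outcome (Midtown, Loc4), payoffs (8, 6).
If South Co. leads: North Co.'s best replies are Loc1→Downtown, Loc2→Downtown, Loc3→Midtown, Loc4→Uptown; South Co.'s induced payoffs 1, 6, 4, -5; outcome (Downtown, Loc2), payoffs (2, 6).
North Co. gets 8 moving first and 2 moving second, so North Co. prefers to move first.

first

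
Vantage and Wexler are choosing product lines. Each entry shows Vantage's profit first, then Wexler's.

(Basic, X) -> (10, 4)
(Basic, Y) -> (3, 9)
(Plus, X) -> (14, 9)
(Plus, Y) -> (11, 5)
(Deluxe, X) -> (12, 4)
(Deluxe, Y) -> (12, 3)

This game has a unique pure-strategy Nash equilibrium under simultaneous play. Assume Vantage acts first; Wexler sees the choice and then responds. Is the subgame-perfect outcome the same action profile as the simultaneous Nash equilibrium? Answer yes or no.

Backward induction with Vantage moving first.
- Basic: BR = Y, leader payoff 3.
- Plus: BR = X, leader payoff 14.
- Deluxe: BR = X, leader payoff 12.
Among 3, 14, 12, the best is 14 at Plus. Subgame-perfect outcome: (Plus, X) with payoffs (14, 9).
Under simultaneous play:
Vantage's best replies: X→Plus; Y→Deluxe.
Wexler's best replies: Basic→Y; Plus→X; Deluxe→X.
Only (Plus, X) has each player best-responding; Nash payoffs (14, 9).
Sequential outcome (Plus, X) coincides with the Nash profile (Plus, X).

yes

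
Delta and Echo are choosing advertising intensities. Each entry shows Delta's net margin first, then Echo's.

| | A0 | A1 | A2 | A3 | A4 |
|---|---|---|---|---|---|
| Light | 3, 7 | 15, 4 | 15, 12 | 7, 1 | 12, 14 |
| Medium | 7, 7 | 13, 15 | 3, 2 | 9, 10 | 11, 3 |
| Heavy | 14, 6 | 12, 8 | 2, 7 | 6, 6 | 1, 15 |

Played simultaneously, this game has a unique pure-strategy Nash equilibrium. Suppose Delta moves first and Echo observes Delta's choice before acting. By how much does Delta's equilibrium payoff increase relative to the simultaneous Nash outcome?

1

Echo best-responds to each possible Delta move:
- Light: BR = A4, leader payoff 12.
- Medium: BR = A1, leader payoff 13.
- Heavy: BR = A4, leader payoff 1.
Maximizing over 12, 13, 1, Delta chooses Medium. Subgame-perfect outcome: (Medium, A1) with payoffs (13, 15).
Under simultaneous play:
Delta's best replies: A0→Heavy; A1→Light; A2→Light; A3→Medium; A4→Light.
Echo's best replies: Light→A4; Medium→A1; Heavy→A4.
The unique mutual best reply is (Light, A4), giving (12, 14).
Delta's commitment gain: 13 − 12 = 1.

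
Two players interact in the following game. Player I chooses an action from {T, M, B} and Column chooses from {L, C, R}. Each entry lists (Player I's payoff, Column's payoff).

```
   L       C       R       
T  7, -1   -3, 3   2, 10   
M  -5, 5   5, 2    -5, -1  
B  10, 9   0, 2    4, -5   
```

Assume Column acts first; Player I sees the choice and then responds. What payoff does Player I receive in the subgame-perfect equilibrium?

10

Solve by backward induction (Column leads).
- L: Player I compares 7, -5, 10 and picks B; Column would get 9.
- C: Player I compares -3, 5, 0 and picks M; Column would get 2.
- R: Player I compares 2, -5, 4 and picks B; Column would get -5.
Maximizing over 9, 2, -5, Column chooses L. Subgame-perfect outcome: (B, L) with payoffs (10, 9).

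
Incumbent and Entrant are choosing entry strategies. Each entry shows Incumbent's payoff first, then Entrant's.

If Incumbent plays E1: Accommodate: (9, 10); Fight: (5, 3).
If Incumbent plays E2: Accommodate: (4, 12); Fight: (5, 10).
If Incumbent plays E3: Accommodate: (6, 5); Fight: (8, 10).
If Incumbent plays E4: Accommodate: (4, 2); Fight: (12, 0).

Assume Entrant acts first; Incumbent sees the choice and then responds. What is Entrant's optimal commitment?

Accommodate

Work backward from Incumbent's decision.
- Accommodate: BR = E1, leader payoff 10.
- Fight: BR = E4, leader payoff 0.
Among 10, 0, the best is 10 at Accommodate. Subgame-perfect outcome: (E1, Accommodate) with payoffs (9, 10).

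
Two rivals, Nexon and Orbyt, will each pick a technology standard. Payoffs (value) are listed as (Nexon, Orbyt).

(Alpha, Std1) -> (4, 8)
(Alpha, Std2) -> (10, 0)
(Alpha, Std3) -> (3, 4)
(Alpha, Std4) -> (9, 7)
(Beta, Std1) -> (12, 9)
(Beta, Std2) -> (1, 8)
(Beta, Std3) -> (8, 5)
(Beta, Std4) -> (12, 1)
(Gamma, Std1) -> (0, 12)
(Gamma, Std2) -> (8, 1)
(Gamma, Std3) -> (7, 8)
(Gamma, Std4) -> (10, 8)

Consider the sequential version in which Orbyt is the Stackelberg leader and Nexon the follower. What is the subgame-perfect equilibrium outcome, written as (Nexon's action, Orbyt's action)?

(Beta, Std1)

Work backward from Nexon's decision.
- Std1 → Nexon plays Beta (best of 4, 12, 0); Orbyt gets 9.
- Std2 → Nexon plays Alpha (best of 10, 1, 8); Orbyt gets 0.
- Std3 → Nexon plays Beta (best of 3, 8, 7); Orbyt gets 5.
- Std4 → Nexon plays Beta (best of 9, 12, 10); Orbyt gets 1.
Maximizing over 9, 0, 5, 1, Orbyt chooses Std1. Subgame-perfect outcome: (Beta, Std1) with payoffs (12, 9).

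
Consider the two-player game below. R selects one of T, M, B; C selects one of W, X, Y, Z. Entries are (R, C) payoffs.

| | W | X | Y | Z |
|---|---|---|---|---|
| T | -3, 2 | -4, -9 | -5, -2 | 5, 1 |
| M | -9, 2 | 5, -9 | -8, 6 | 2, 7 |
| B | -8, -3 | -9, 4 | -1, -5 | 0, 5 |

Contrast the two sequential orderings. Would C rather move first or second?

If R leads: C's best replies are T→W, M→Z, B→Z; R's induced payoffs -3, 2, 0; outcome (M, Z), payoffs (2, 7).
If C leads: R's best replies are W→T, X→M, Y→B, Z→T; C's induced payoffs 2, -9, -5, 1; outcome (T, W), payoffs (-3, 2).
C gets 2 moving first and 7 moving second, so C prefers to move second.

second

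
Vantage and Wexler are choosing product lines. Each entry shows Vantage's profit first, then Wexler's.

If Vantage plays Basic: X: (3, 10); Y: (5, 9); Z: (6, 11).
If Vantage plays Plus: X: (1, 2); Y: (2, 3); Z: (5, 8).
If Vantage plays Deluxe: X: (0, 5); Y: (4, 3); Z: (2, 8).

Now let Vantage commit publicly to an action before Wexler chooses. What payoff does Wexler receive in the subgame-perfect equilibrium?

11

Work backward from Wexler's decision.
- Basic: BR = Z, leader payoff 6.
- Plus: BR = Z, leader payoff 5.
- Deluxe: BR = Z, leader payoff 2.
Maximizing over 6, 5, 2, Vantage chooses Basic. Subgame-perfect outcome: (Basic, Z) with payoffs (6, 11).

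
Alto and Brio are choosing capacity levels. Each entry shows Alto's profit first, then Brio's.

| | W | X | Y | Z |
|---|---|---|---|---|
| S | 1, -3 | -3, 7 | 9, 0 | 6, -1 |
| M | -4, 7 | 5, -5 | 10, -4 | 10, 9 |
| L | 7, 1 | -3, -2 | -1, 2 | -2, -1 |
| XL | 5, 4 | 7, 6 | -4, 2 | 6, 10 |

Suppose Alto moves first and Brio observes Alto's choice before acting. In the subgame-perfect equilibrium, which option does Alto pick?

M

Backward induction with Alto moving first.
- S: BR = X, leader payoff -3.
- M: BR = Z, leader payoff 10.
- L: BR = Y, leader payoff -1.
- XL: BR = Z, leader payoff 6.
Maximizing over -3, 10, -1, 6, Alto chooses M. Subgame-perfect outcome: (M, Z) with payoffs (10, 9).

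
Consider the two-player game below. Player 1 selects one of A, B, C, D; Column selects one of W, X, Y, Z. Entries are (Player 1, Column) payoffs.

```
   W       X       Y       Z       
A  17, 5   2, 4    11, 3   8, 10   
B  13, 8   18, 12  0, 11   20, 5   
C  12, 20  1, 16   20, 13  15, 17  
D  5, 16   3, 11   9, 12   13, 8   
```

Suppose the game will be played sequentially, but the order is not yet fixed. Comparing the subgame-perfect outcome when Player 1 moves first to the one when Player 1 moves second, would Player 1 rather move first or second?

second

If Player 1 leads: Column's best replies are A→Z, B→X, C→W, D→W; Player 1's induced payoffs 8, 18, 12, 5; outcome (B, X), payoffs (18, 12).
If Column leads: Player 1's best replies are W→A, X→B, Y→C, Z→B; Column's induced payoffs 5, 12, 13, 5; outcome (C, Y), payoffs (20, 13).
Player 1 gets 18 moving first and 20 moving second, so Player 1 prefers to move second.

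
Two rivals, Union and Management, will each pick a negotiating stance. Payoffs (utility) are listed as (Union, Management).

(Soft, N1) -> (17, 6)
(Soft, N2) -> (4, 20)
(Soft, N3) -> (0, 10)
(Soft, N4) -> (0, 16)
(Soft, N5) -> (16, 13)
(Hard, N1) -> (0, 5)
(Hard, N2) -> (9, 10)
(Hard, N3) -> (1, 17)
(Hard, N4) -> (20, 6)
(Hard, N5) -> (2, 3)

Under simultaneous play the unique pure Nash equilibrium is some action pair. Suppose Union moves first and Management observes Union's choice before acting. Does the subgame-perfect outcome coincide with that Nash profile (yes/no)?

no

Management best-responds to each possible Union move:
- Soft: Management compares 6, 20, 10, 16, 13 and picks N2; Union would get 4.
- Hard: Management compares 5, 10, 17, 6, 3 and picks N3; Union would get 1.
Union's induced payoffs are 4, 1, so Union commits to Soft. Subgame-perfect outcome: (Soft, N2) with payoffs (4, 20).
Under simultaneous play:
Union's best replies: N1→Soft; N2→Hard; N3→Hard; N4→Hard; N5→Soft.
Management's best replies: Soft→N2; Hard→N3.
Only (Hard, N3) has each player best-responding; Nash payoffs (1, 17).
Sequential outcome (Soft, N2) differs from the Nash profile (Hard, N3).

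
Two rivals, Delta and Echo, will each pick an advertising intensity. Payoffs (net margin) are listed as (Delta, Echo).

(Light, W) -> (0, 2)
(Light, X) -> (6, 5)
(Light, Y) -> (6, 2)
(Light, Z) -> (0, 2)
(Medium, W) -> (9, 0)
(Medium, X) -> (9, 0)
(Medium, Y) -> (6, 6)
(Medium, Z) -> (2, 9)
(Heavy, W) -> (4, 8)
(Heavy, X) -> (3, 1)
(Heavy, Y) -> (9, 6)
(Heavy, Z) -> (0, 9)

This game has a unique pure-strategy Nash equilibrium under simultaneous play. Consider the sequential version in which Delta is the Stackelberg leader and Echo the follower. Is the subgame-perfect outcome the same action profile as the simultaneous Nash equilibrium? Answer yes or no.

Backward induction with Delta moving first.
- Light: Echo compares 2, 5, 2, 2 and picks X; Delta would get 6.
- Medium: Echo compares 0, 0, 6, 9 and picks Z; Delta would get 2.
- Heavy: Echo compares 8, 1, 6, 9 and picks Z; Delta would get 0.
Maximizing over 6, 2, 0, Delta chooses Light. Subgame-perfect outcome: (Light, X) with payoffs (6, 5).
Now find the simultaneous Nash equilibrium.
Delta's best replies: W→Medium; X→Medium; Y→Heavy; Z→Medium.
Echo's best replies: Light→X; Medium→Z; Heavy→Z.
The unique mutual best reply is (Medium, Z), giving (2, 9).
Sequential outcome (Light, X) differs from the Nash profile (Medium, Z).

no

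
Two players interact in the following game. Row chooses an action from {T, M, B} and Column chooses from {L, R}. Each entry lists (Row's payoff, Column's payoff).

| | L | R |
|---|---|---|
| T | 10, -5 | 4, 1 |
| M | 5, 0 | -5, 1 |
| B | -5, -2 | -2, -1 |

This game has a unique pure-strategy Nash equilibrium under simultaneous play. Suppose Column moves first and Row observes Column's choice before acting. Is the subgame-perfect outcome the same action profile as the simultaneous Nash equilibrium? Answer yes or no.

yes

Row best-responds to each possible Column move:
- L → Row plays T (best of 10, 5, -5); Column gets -5.
- R → Row plays T (best of 4, -5, -2); Column gets 1.
Maximizing over -5, 1, Column chooses R. Subgame-perfect outcome: (T, R) with payoffs (4, 1).
Under simultaneous play:
Row's best replies: L→T; R→T.
Column's best replies: T→R; M→R; B→R.
The unique mutual best reply is (T, R), giving (4, 1).
Sequential outcome (T, R) coincides with the Nash profile (T, R).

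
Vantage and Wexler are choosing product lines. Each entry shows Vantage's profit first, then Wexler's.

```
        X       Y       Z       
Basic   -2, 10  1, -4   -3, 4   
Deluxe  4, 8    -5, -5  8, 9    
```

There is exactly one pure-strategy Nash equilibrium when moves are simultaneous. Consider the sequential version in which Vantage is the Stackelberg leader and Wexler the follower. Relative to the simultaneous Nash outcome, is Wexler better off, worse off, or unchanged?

unchanged

Wexler best-responds to each possible Vantage move:
- Basic: Wexler compares 10, -4, 4 and picks X; Vantage would get -2.
- Deluxe: Wexler compares 8, -5, 9 and picks Z; Vantage would get 8.
Among -2, 8, the best is 8 at Deluxe. Subgame-perfect outcome: (Deluxe, Z) with payoffs (8, 9).
For the simultaneous game, intersect best replies.
Vantage's best replies: X→Deluxe; Y→Basic; Z→Deluxe.
Wexler's best replies: Basic→X; Deluxe→Z.
Only (Deluxe, Z) has each player best-responding; Nash payoffs (8, 9).
Wexler earns 9 sequentially versus 9 at the Nash outcome: unchanged.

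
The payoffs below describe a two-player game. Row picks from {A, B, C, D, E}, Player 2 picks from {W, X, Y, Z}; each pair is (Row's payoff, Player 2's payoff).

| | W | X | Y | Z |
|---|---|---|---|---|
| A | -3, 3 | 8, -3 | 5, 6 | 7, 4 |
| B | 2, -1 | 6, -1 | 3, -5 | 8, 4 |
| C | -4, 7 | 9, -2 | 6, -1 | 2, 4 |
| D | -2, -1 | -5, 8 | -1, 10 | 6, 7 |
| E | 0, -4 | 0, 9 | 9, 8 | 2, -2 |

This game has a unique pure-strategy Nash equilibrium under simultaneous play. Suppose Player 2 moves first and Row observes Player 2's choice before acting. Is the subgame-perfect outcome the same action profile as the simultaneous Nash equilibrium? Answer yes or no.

Work backward from Row's decision.
- W → Row plays B (best of -3, 2, -4, -2, 0); Player 2 gets -1.
- X → Row plays C (best of 8, 6, 9, -5, 0); Player 2 gets -2.
- Y → Row plays E (best of 5, 3, 6, -1, 9); Player 2 gets 8.
- Z → Row plays B (best of 7, 8, 2, 6, 2); Player 2 gets 4.
Player 2's induced payoffs are -1, -2, 8, 4, so Player 2 commits to Y. Subgame-perfect outcome: (E, Y) with payoffs (9, 8).
Now find the simultaneous Nash equilibrium.
Row's best replies: W→B; X→C; Y→E; Z→B.
Player 2's best replies: A→Y; B→Z; C→W; D→Y; E→X.
The unique mutual best reply is (B, Z), giving (8, 4).
Sequential outcome (E, Y) differs from the Nash profile (B, Z).

no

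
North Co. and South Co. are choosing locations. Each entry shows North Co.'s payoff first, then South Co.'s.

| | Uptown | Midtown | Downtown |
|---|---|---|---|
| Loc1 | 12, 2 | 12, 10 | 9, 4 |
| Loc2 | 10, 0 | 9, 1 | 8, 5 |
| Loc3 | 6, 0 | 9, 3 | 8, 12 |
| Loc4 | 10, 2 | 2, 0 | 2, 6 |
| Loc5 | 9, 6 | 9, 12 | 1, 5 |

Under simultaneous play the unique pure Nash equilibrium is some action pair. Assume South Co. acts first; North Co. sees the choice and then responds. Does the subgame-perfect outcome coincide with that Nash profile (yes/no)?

yes

Backward induction with South Co. moving first.
- Uptown → North Co. plays Loc1 (best of 12, 10, 6, 10, 9); South Co. gets 2.
- Midtown → North Co. plays Loc1 (best of 12, 9, 9, 2, 9); South Co. gets 10.
- Downtown → North Co. plays Loc1 (best of 9, 8, 8, 2, 1); South Co. gets 4.
South Co.'s induced payoffs are 2, 10, 4, so South Co. commits to Midtown. Subgame-perfect outcome: (Loc1, Midtown) with payoffs (12, 10).
Now find the simultaneous Nash equilibrium.
North Co.'s best replies: Uptown→Loc1; Midtown→Loc1; Downtown→Loc1.
South Co.'s best replies: Loc1→Midtown; Loc2→Downtown; Loc3→Downtown; Loc4→Downtown; Loc5→Midtown.
Only (Loc1, Midtown) has each player best-responding; Nash payoffs (12, 10).
Sequential outcome (Loc1, Midtown) coincides with the Nash profile (Loc1, Midtown).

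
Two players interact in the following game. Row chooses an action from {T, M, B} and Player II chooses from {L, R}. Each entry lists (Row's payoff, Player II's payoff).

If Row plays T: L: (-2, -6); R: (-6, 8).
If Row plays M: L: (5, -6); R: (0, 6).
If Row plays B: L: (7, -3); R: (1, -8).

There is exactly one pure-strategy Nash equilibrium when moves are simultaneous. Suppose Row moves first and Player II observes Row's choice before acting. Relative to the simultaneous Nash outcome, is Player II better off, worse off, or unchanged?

unchanged

Backward induction with Row moving first.
- T: Player II compares -6, 8 and picks R; Row would get -6.
- M: Player II compares -6, 6 and picks R; Row would get 0.
- B: Player II compares -3, -8 and picks L; Row would get 7.
Among -6, 0, 7, the best is 7 at B. Subgame-perfect outcome: (B, L) with payoffs (7, -3).
Under simultaneous play:
Row's best replies: L→B; R→B.
Player II's best replies: T→R; M→R; B→L.
The unique mutual best reply is (B, L), giving (7, -3).
Player II earns -3 sequentially versus -3 at the Nash outcome: unchanged.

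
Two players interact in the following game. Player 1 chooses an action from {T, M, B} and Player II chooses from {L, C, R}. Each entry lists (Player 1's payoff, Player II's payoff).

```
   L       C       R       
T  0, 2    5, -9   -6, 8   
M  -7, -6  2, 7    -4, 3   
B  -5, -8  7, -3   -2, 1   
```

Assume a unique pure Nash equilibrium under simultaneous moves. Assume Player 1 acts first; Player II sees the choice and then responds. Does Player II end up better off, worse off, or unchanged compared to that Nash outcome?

Solve by backward induction (Player 1 leads).
- T → Player II plays R (best of 2, -9, 8); Player 1 gets -6.
- M → Player II plays C (best of -6, 7, 3); Player 1 gets 2.
- B → Player II plays R (best of -8, -3, 1); Player 1 gets -2.
Maximizing over -6, 2, -2, Player 1 chooses M. Subgame-perfect outcome: (M, C) with payoffs (2, 7).
For the simultaneous game, intersect best replies.
Player 1's best replies: L→T; C→B; R→B.
Player II's best replies: T→R; M→C; B→R.
Only (B, R) has each player best-responding; Nash payoffs (-2, 1).
Player II earns 7 sequentially versus 1 at the Nash outcome: better off.

better off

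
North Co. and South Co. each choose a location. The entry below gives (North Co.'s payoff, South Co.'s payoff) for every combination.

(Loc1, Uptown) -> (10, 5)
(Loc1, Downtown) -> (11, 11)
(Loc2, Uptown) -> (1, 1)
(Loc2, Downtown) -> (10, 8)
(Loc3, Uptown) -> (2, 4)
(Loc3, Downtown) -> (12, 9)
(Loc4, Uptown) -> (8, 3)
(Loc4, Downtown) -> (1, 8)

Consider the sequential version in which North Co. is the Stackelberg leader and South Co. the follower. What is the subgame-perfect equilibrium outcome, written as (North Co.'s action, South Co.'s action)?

South Co. best-responds to each possible North Co. move:
- Loc1: BR = Downtown, leader payoff 11.
- Loc2: BR = Downtown, leader payoff 10.
- Loc3: BR = Downtown, leader payoff 12.
- Loc4: BR = Downtown, leader payoff 1.
Among 11, 10, 12, 1, the best is 12 at Loc3. Subgame-perfect outcome: (Loc3, Downtown) with payoffs (12, 9).

(Loc3, Downtown)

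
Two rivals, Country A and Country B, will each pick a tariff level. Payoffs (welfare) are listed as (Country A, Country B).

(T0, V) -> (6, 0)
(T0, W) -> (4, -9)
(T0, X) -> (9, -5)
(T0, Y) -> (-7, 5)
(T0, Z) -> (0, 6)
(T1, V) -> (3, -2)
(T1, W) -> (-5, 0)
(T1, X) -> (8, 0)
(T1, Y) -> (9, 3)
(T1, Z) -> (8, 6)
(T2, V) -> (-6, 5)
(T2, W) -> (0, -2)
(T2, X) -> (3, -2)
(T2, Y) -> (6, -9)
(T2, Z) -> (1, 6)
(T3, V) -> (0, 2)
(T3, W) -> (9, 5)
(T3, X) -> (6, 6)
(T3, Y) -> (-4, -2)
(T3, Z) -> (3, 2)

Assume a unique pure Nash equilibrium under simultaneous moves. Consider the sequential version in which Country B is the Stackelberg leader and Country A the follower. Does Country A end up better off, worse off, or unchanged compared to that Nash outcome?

Work backward from Country A's decision.
- V → Country A plays T0 (best of 6, 3, -6, 0); Country B gets 0.
- W → Country A plays T3 (best of 4, -5, 0, 9); Country B gets 5.
- X → Country A plays T0 (best of 9, 8, 3, 6); Country B gets -5.
- Y → Country A plays T1 (best of -7, 9, 6, -4); Country B gets 3.
- Z → Country A plays T1 (best of 0, 8, 1, 3); Country B gets 6.
Maximizing over 0, 5, -5, 3, 6, Country B chooses Z. Subgame-perfect outcome: (T1, Z) with payoffs (8, 6).
Under simultaneous play:
Country A's best replies: V→T0; W→T3; X→T0; Y→T1; Z→T1.
Country B's best replies: T0→Z; T1→Z; T2→Z; T3→X.
Only (T1, Z) has each player best-responding; Nash payoffs (8, 6).
Country A earns 8 sequentially versus 8 at the Nash outcome: unchanged.

unchanged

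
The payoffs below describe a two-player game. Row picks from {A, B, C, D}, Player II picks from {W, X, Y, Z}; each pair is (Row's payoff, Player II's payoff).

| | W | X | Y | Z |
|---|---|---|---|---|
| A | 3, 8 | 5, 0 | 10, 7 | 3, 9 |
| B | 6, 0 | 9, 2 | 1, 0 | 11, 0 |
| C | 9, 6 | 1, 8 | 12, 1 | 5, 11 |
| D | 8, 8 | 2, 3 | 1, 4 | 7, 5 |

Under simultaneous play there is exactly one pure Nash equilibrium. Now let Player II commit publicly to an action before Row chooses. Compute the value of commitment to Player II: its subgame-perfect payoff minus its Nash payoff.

Backward induction with Player II moving first.
- W: Row compares 3, 6, 9, 8 and picks C; Player II would get 6.
- X: Row compares 5, 9, 1, 2 and picks B; Player II would get 2.
- Y: Row compares 10, 1, 12, 1 and picks C; Player II would get 1.
- Z: Row compares 3, 11, 5, 7 and picks B; Player II would get 0.
Maximizing over 6, 2, 1, 0, Player II chooses W. Subgame-perfect outcome: (C, W) with payoffs (9, 6).
For the simultaneous game, intersect best replies.
Row's best replies: W→C; X→B; Y→C; Z→B.
Player II's best replies: A→Z; B→X; C→Z; D→W.
Only (B, X) has each player best-responding; Nash payoffs (9, 2).
Player II's commitment gain: 6 − 2 = 4.

4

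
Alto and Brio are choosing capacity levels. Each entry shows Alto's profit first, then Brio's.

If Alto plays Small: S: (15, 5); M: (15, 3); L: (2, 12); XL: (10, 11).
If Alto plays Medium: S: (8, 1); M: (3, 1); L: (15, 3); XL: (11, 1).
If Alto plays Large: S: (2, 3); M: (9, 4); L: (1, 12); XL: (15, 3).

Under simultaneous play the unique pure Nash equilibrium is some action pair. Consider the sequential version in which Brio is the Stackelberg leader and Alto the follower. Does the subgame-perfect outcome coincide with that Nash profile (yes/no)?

no

Backward induction with Brio moving first.
- S → Alto plays Small (best of 15, 8, 2); Brio gets 5.
- M → Alto plays Small (best of 15, 3, 9); Brio gets 3.
- L → Alto plays Medium (best of 2, 15, 1); Brio gets 3.
- XL → Alto plays Large (best of 10, 11, 15); Brio gets 3.
Maximizing over 5, 3, 3, 3, Brio chooses S. Subgame-perfect outcome: (Small, S) with payoffs (15, 5).
For the simultaneous game, intersect best replies.
Alto's best replies: S→Small; M→Small; L→Medium; XL→Large.
Brio's best replies: Small→L; Medium→L; Large→L.
The unique mutual best reply is (Medium, L), giving (15, 3).
Sequential outcome (Small, S) differs from the Nash profile (Medium, L).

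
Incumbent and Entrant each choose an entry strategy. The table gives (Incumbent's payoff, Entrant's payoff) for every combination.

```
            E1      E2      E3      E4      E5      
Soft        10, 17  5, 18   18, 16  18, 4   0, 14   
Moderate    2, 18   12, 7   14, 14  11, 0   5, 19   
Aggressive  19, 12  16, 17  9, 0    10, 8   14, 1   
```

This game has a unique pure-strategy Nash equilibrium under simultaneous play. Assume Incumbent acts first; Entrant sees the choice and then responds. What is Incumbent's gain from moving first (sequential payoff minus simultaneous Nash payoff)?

Work backward from Entrant's decision.
- Soft: Entrant compares 17, 18, 16, 4, 14 and picks E2; Incumbent would get 5.
- Moderate: Entrant compares 18, 7, 14, 0, 19 and picks E5; Incumbent would get 5.
- Aggressive: Entrant compares 12, 17, 0, 8, 1 and picks E2; Incumbent would get 16.
Among 5, 5, 16, the best is 16 at Aggressive. Subgame-perfect outcome: (Aggressive, E2) with payoffs (16, 17).
For the simultaneous game, intersect best replies.
Incumbent's best replies: E1→Aggressive; E2→Aggressive; E3→Soft; E4→Soft; E5→Aggressive.
Entrant's best replies: Soft→E2; Moderate→E5; Aggressive→E2.
The unique mutual best reply is (Aggressive, E2), giving (16, 17).
Incumbent's commitment gain: 16 − 16 = 0.

0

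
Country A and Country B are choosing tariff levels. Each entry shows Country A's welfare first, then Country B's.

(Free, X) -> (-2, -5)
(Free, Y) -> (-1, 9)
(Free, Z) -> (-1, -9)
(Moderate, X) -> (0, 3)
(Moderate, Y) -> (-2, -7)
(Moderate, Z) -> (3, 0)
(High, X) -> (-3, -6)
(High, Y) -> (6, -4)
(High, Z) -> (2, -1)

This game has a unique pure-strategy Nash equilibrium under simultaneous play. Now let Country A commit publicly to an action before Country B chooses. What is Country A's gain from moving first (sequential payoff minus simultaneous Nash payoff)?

Solve by backward induction (Country A leads).
- Free: BR = Y, leader payoff -1.
- Moderate: BR = X, leader payoff 0.
- High: BR = Z, leader payoff 2.
Country A's induced payoffs are -1, 0, 2, so Country A commits to High. Subgame-perfect outcome: (High, Z) with payoffs (2, -1).
Under simultaneous play:
Country A's best replies: X→Moderate; Y→High; Z→Moderate.
Country B's best replies: Free→Y; Moderate→X; High→Z.
The unique mutual best reply is (Moderate, X), giving (0, 3).
Country A's commitment gain: 2 − 0 = 2.

2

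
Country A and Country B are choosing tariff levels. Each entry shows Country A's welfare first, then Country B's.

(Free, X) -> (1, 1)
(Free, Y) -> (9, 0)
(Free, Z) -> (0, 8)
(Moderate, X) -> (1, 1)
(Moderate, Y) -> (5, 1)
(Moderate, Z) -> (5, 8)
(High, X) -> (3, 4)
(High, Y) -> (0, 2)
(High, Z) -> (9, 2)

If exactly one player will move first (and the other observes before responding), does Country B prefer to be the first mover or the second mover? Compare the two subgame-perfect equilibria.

second

If Country A leads: Country B's best replies are Free→Z, Moderate→Z, High→X; Country A's induced payoffs 0, 5, 3; outcome (Moderate, Z), payoffs (5, 8).
If Country B leads: Country A's best replies are X→High, Y→Free, Z→High; Country B's induced payoffs 4, 0, 2; outcome (High, X), payoffs (3, 4).
Country B gets 4 moving first and 8 moving second, so Country B prefers to move second.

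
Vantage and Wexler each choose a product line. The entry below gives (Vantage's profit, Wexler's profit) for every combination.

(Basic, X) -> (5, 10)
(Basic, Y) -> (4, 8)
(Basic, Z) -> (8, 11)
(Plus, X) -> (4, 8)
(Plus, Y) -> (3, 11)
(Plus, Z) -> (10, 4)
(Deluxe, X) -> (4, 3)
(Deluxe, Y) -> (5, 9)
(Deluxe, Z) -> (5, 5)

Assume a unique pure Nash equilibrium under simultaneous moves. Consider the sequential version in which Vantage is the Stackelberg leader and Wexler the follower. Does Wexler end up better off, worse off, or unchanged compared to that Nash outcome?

Backward induction with Vantage moving first.
- Basic: Wexler compares 10, 8, 11 and picks Z; Vantage would get 8.
- Plus: Wexler compares 8, 11, 4 and picks Y; Vantage would get 3.
- Deluxe: Wexler compares 3, 9, 5 and picks Y; Vantage would get 5.
Vantage's induced payoffs are 8, 3, 5, so Vantage commits to Basic. Subgame-perfect outcome: (Basic, Z) with payoffs (8, 11).
Now find the simultaneous Nash equilibrium.
Vantage's best replies: X→Basic; Y→Deluxe; Z→Plus.
Wexler's best replies: Basic→Z; Plus→Y; Deluxe→Y.
Only (Deluxe, Y) has each player best-responding; Nash payoffs (5, 9).
Wexler earns 11 sequentially versus 9 at the Nash outcome: better off.

better off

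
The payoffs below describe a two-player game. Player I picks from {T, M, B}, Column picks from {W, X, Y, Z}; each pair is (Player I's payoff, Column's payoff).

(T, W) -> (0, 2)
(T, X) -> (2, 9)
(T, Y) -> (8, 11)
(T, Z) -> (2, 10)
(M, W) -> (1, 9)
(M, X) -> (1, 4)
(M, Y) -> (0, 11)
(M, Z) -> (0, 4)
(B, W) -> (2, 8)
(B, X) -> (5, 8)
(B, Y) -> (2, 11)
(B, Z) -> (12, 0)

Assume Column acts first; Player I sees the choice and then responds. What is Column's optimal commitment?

Y

Player I best-responds to each possible Column move:
- W: Player I compares 0, 1, 2 and picks B; Column would get 8.
- X: Player I compares 2, 1, 5 and picks B; Column would get 8.
- Y: Player I compares 8, 0, 2 and picks T; Column would get 11.
- Z: Player I compares 2, 0, 12 and picks B; Column would get 0.
Among 8, 8, 11, 0, the best is 11 at Y. Subgame-perfect outcome: (T, Y) with payoffs (8, 11).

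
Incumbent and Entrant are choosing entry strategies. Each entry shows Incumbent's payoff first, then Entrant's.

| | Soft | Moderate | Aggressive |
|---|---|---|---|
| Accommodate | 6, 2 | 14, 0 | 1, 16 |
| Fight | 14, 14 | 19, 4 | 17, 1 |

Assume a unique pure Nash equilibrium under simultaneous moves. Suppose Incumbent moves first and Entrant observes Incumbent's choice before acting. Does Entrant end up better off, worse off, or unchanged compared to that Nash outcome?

unchanged

Work backward from Entrant's decision.
- Accommodate: BR = Aggressive, leader payoff 1.
- Fight: BR = Soft, leader payoff 14.
Maximizing over 1, 14, Incumbent chooses Fight. Subgame-perfect outcome: (Fight, Soft) with payoffs (14, 14).
Now find the simultaneous Nash equilibrium.
Incumbent's best replies: Soft→Fight; Moderate→Fight; Aggressive→Fight.
Entrant's best replies: Accommodate→Aggressive; Fight→Soft.
Only (Fight, Soft) has each player best-responding; Nash payoffs (14, 14).
Entrant earns 14 sequentially versus 14 at the Nash outcome: unchanged.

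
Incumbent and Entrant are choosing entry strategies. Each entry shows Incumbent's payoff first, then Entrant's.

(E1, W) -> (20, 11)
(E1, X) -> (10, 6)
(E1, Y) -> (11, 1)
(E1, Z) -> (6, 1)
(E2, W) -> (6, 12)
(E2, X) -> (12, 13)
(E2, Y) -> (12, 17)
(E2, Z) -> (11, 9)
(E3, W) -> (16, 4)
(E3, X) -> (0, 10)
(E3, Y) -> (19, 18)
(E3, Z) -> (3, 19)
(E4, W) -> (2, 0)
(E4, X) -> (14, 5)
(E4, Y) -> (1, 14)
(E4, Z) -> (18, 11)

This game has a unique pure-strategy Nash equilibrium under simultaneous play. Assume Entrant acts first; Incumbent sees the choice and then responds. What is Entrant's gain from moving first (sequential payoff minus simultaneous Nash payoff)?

7

Backward induction with Entrant moving first.
- W: BR = E1, leader payoff 11.
- X: BR = E4, leader payoff 5.
- Y: BR = E3, leader payoff 18.
- Z: BR = E4, leader payoff 11.
Maximizing over 11, 5, 18, 11, Entrant chooses Y. Subgame-perfect outcome: (E3, Y) with payoffs (19, 18).
Under simultaneous play:
Incumbent's best replies: W→E1; X→E4; Y→E3; Z→E4.
Entrant's best replies: E1→W; E2→Y; E3→Z; E4→Y.
The unique mutual best reply is (E1, W), giving (20, 11).
Entrant's commitment gain: 18 − 11 = 7.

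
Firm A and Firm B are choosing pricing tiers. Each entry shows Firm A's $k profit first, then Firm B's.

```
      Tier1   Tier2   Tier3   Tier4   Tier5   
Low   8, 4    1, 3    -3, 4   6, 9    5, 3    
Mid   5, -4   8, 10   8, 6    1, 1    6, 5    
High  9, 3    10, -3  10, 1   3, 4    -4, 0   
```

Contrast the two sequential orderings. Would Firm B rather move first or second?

If Firm A leads: Firm B's best replies are Low→Tier4, Mid→Tier2, High→Tier4; Firm A's induced payoffs 6, 8, 3; outcome (Mid, Tier2), payoffs (8, 10).
If Firm B leads: Firm A's best replies are Tier1→High, Tier2→High, Tier3→High, Tier4→Low, Tier5→Mid; Firm B's induced payoffs 3, -3, 1, 9, 5; outcome (Low, Tier4), payoffs (6, 9).
Firm B gets 9 moving first and 10 moving second, so Firm B prefers to move second.

second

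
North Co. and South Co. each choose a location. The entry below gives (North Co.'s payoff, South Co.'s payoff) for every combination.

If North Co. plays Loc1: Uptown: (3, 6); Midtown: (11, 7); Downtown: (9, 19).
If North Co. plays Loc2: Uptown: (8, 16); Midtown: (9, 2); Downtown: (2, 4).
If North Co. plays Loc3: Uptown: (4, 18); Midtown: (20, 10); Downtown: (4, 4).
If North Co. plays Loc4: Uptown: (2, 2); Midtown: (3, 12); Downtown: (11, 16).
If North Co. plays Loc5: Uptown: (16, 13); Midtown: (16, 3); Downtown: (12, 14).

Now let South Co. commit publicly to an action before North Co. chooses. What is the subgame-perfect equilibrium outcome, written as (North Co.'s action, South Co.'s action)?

(Loc5, Downtown)

Solve by backward induction (South Co. leads).
- Uptown → North Co. plays Loc5 (best of 3, 8, 4, 2, 16); South Co. gets 13.
- Midtown → North Co. plays Loc3 (best of 11, 9, 20, 3, 16); South Co. gets 10.
- Downtown → North Co. plays Loc5 (best of 9, 2, 4, 11, 12); South Co. gets 14.
Among 13, 10, 14, the best is 14 at Downtown. Subgame-perfect outcome: (Loc5, Downtown) with payoffs (12, 14).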